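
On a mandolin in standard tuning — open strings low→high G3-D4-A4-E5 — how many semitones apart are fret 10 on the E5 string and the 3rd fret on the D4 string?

E5 at fret 10 → D6 (MIDI 86); D4 at fret 3 → F4 (MIDI 65).
86 − 65 = 21, so the two pitches are 21 semitones apart, with D6 the higher.

21 semitones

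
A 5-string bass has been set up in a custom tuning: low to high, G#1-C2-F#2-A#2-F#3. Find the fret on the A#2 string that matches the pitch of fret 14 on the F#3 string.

Fret 14 on F#3 is MIDI 54 + 14 = 68 (G#4). On the A#2 string (open MIDI 46), that pitch is 68 − 46 = fret 22.

22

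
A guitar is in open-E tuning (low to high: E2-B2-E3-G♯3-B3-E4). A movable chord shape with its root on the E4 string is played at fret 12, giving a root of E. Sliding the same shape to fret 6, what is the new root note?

Moving from fret 12 to fret 6 shifts the root by -6 semitones.
E down 6 semitones is A♯.

A♯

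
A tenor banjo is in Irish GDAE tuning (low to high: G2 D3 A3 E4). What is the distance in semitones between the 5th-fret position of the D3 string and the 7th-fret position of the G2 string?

D3 at fret 5 → G3 (MIDI 55); G2 at fret 7 → D3 (MIDI 50).
55 − 50 = 5, so the two pitches are 5 semitones apart, with G3 the higher.

5 semitones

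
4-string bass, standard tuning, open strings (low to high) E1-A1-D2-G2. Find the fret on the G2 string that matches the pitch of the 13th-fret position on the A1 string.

3

A1 at fret 13 is A1 + 13 semitones = A#2.
The open G2 string is 10 semitones above the open A1, so the same pitch on the G2 string lies at fret 13 − 10 = 3.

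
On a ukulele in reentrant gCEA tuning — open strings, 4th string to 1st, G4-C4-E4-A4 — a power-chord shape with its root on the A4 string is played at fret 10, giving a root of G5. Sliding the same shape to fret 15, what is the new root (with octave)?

C6

Moving from fret 10 to fret 15 shifts the root by 5 semitones.
G5 up 5 semitones is C6.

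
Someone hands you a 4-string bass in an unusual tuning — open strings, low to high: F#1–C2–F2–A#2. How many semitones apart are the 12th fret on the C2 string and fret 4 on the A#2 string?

2 semitones

C2 at fret 12 → C3 (MIDI 48); A#2 at fret 4 → D3 (MIDI 50).
48 − 50 = -2, so the two pitches are 2 semitones apart, with D3 the higher.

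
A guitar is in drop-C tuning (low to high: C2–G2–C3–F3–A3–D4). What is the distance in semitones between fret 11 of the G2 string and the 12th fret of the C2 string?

G2 at fret 11 → F#3 (MIDI 54); C2 at fret 12 → C3 (MIDI 48).
54 − 48 = 6, so the two pitches are 6 semitones apart, with F#3 the higher.

6 semitones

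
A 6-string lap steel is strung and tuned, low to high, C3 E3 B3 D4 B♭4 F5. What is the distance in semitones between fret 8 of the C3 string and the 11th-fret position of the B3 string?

14 semitones

C3 at fret 8 → A♭3 (MIDI 56); B3 at fret 11 → B♭4 (MIDI 70).
56 − 70 = -14, so the two pitches are 14 semitones apart, with B♭4 the higher.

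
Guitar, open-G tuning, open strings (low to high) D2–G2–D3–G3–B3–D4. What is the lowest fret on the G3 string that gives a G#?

From G3, count semitones up the chromatic scale until reaching G#: G–G# — 1 step.

1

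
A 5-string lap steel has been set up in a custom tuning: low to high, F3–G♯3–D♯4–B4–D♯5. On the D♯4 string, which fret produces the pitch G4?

G4 is 4 semitones above the open D♯4 (D#–E–F–F#–G), so it sits at fret 4.

4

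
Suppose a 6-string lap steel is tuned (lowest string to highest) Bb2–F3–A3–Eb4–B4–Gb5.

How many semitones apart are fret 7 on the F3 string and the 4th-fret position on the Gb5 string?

22 semitones

F3 at fret 7 → C4 (MIDI 60); Gb5 at fret 4 → Bb5 (MIDI 82).
60 − 82 = -22, so the two pitches are 22 semitones apart, with Bb5 the higher.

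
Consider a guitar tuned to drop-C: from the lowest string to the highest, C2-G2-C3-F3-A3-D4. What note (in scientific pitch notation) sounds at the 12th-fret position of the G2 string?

G3

Each fret is one semitone, so G2 + 12 = G3.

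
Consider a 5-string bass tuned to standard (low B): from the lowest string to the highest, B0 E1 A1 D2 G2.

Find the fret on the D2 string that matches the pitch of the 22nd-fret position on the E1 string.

E1 at fret 22 is E1 + 22 semitones = D3.
The open D2 string is 10 semitones above the open E1, so the same pitch on the D2 string lies at fret 22 − 10 = 12.

12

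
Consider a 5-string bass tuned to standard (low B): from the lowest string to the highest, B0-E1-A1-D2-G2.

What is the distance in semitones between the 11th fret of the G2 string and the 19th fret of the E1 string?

G2 at fret 11 → F#3 (MIDI 54); E1 at fret 19 → B2 (MIDI 47).
54 − 47 = 7, so the two pitches are 7 semitones apart, with F#3 the higher.

7 semitones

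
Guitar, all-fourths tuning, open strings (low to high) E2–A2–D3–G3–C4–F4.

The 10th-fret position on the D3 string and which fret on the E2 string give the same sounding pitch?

20

Fret 10 on D3 is MIDI 50 + 10 = 60 (C4). On the E2 string (open MIDI 40), that pitch is 60 − 40 = fret 20.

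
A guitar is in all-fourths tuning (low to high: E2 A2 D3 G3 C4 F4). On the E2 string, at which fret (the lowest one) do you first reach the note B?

From E2, count semitones up the chromatic scale until reaching B: E–F–F#–G–G#–A–A#–B — 7 steps.

7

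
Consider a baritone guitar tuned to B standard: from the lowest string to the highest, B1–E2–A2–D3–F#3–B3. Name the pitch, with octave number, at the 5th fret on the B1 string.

B1 is MIDI 35. Adding 5 gives 40, which is E2.

E2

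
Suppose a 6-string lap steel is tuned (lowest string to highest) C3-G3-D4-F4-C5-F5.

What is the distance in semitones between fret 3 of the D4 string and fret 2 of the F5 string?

14 semitones

D4 at fret 3 → F4 (MIDI 65); F5 at fret 2 → G5 (MIDI 79).
65 − 79 = -14, so the two pitches are 14 semitones apart, with G5 the higher.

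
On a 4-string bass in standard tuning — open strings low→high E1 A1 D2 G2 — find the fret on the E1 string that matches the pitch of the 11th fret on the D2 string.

21

D2 at fret 11 is D2 + 11 semitones = C♯3.
The open E1 string is 10 semitones below the open D2, so the same pitch on the E1 string lies at fret 11 + 10 = 21.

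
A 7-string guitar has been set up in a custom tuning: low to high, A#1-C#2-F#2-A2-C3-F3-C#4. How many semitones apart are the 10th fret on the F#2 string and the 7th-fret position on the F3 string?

8 semitones

F#2 at fret 10 → E3 (MIDI 52); F3 at fret 7 → C4 (MIDI 60).
52 − 60 = -8, so the two pitches are 8 semitones apart, with C4 the higher.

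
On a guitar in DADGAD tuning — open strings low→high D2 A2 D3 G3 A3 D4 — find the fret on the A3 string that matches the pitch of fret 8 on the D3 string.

D3 at fret 8 is D3 + 8 semitones = A#3.
The open A3 string is 7 semitones above the open D3, so the same pitch on the A3 string lies at fret 8 − 7 = 1.

1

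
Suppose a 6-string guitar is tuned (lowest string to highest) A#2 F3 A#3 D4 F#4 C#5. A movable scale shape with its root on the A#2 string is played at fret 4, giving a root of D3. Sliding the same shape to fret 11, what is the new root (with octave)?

Moving from fret 4 to fret 11 shifts the root by 7 semitones.
D3 up 7 semitones is A3.

A3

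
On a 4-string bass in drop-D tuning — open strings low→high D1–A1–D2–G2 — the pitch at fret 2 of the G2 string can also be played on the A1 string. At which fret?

12

G2 at fret 2 is G2 + 2 semitones = A2.
The open A1 string is 10 semitones below the open G2, so the same pitch on the A1 string lies at fret 2 + 10 = 12.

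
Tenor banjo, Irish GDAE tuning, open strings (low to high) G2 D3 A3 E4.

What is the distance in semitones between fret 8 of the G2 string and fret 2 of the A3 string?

8 semitones

G2 at fret 8 → D#3 (MIDI 51); A3 at fret 2 → B3 (MIDI 59).
51 − 59 = -8, so the two pitches are 8 semitones apart, with B3 the higher.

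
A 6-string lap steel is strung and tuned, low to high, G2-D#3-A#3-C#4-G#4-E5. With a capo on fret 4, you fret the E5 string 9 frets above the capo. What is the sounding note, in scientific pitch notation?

The capo raises the open E5 by 4 semitones to G#5; fretting 9 more gives E5 + 4 + 9 = E5 + 13 semitones = F6.

F6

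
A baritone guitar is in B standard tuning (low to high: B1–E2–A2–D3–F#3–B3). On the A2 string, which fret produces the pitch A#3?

13

A#3 is 13 semitones above the open A2 (A–A#–B–C–…–G#–A–A#), so it sits at fret 13.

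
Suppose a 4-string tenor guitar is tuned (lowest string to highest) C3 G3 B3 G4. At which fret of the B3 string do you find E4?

E4 is 5 semitones above the open B3 (B–C–C#–D–D#–E), so it sits at fret 5.

5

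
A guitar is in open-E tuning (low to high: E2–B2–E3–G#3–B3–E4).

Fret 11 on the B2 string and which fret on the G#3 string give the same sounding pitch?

Fret 11 on B2 is MIDI 47 + 11 = 58 (A#3). On the G#3 string (open MIDI 56), that pitch is 58 − 56 = fret 2.

2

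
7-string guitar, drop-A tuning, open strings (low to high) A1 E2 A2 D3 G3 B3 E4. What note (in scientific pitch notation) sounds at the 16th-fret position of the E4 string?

Each fret is one semitone, so E4 + 16 = G#5.
(Equivalently spelled Ab5.)

G#5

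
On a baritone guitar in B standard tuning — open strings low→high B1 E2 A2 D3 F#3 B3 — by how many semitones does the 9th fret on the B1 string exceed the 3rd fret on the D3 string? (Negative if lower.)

B1 at fret 9 → G#2 (MIDI 44); D3 at fret 3 → F3 (MIDI 53).
44 − 53 = -9, so the two pitches are 9 semitones apart.

-9 semitones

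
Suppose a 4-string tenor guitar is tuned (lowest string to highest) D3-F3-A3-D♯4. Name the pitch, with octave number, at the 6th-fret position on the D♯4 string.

The open D♯4 string plus 6 semitones: D#–E–F–F#–G–G#–A.
No B→C boundary is crossed, so the octave stays at 4.

A4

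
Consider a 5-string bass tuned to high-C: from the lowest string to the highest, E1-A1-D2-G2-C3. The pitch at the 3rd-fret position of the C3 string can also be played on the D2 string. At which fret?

13

C3 at fret 3 is C3 + 3 semitones = D#3.
The open D2 string is 10 semitones below the open C3, so the same pitch on the D2 string lies at fret 3 + 10 = 13.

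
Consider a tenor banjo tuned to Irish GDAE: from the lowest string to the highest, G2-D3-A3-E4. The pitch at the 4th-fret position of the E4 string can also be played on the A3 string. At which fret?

E4 at fret 4 is E4 + 4 semitones = G#4.
The open A3 string is 7 semitones below the open E4, so the same pitch on the A3 string lies at fret 4 + 7 = 11.

11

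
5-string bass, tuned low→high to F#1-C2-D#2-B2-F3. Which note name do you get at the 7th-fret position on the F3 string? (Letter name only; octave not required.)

C

Each fret is one semitone, so F3 + 7 = C.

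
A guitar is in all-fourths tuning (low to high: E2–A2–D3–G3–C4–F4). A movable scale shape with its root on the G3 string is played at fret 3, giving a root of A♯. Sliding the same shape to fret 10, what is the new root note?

Moving from fret 3 to fret 10 shifts the root by 7 semitones.
A♯ up 7 semitones is F.

F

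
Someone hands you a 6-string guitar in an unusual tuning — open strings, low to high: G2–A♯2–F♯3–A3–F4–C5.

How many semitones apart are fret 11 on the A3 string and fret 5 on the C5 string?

A3 at fret 11 → G♯4 (MIDI 68); C5 at fret 5 → F5 (MIDI 77).
68 − 77 = -9, so the two pitches are 9 semitones apart, with F5 the higher.

9 semitones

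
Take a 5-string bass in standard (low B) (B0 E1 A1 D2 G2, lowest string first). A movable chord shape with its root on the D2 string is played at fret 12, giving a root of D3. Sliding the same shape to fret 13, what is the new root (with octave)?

D#3

Moving from fret 12 to fret 13 shifts the root by 1 semitone.
D3 up 1 semitone is D#3.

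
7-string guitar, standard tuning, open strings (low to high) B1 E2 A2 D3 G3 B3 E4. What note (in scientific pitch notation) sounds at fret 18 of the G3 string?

The open G3 string plus 18 semitones: G–G#–A–A#–…–B–C–C#.
The walk passes from B into C 2 times, so the octave number goes from 3 to 5.
(Equivalently spelled D♭5.)

C♯5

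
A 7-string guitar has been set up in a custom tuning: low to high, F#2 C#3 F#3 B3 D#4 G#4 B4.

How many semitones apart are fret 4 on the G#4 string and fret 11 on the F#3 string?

G#4 at fret 4 → C5 (MIDI 72); F#3 at fret 11 → F4 (MIDI 65).
72 − 65 = 7, so the two pitches are 7 semitones apart, with C5 the higher.

7 semitones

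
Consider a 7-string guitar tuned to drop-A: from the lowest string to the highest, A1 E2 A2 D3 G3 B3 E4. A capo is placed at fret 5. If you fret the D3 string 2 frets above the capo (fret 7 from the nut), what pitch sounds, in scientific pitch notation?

A3

The capo raises the open D3 by 5 semitones to G3; fretting 2 more gives D3 + 5 + 2 = D3 + 7 semitones = A3.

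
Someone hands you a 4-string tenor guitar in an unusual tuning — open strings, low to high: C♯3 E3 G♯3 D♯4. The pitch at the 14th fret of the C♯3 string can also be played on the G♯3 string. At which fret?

C♯3 at fret 14 is C♯3 + 14 semitones = D♯4.
The open G♯3 string is 7 semitones above the open C♯3, so the same pitch on the G♯3 string lies at fret 14 − 7 = 7.

7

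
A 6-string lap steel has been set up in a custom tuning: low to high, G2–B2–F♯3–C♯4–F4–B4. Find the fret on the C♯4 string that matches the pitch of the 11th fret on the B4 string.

B4 at fret 11 is B4 + 11 semitones = A♯5.
The open C♯4 string is 10 semitones below the open B4, so the same pitch on the C♯4 string lies at fret 11 + 10 = 21.

21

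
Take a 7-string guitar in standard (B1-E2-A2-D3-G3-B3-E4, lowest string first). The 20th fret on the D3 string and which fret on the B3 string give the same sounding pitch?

11

Fret 20 on D3 is MIDI 50 + 20 = 70 (A#4). On the B3 string (open MIDI 59), that pitch is 70 − 59 = fret 11.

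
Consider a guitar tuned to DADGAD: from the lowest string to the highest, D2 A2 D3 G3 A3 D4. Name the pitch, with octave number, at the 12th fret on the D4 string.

The open D4 string plus 12 semitones: D–D#–E–F–…–C–C#–D.
The walk passes from B into C once, so the octave number goes from 4 to 5.

D5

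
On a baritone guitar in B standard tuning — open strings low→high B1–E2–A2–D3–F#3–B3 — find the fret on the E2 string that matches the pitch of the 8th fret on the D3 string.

18

Fret 8 on D3 is MIDI 50 + 8 = 58 (A#3). On the E2 string (open MIDI 40), that pitch is 58 − 40 = fret 18.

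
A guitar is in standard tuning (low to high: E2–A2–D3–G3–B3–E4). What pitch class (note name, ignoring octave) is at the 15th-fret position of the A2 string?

C

A2 is MIDI 45. Adding 15 gives 60; 60 mod 12 = 0, i.e. C.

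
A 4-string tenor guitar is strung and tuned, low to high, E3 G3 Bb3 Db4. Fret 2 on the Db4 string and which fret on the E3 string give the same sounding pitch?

11

Fret 2 on Db4 is MIDI 61 + 2 = 63 (Eb4). On the E3 string (open MIDI 52), that pitch is 63 − 52 = fret 11.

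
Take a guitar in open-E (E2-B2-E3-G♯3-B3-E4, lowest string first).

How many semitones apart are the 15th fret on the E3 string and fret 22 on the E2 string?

E3 at fret 15 → G4 (MIDI 67); E2 at fret 22 → D4 (MIDI 62).
67 − 62 = 5, so the two pitches are 5 semitones apart, with G4 the higher.

5 semitones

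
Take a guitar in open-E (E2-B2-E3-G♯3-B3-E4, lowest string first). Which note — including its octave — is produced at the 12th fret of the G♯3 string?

G♯4

The open G♯3 string plus 12 semitones: G#–A–A#–B–…–F#–G–G#.
The walk passes from B into C once, so the octave number goes from 3 to 4.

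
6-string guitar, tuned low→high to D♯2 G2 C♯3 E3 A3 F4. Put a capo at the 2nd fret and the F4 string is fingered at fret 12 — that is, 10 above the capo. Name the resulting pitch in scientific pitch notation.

The capo raises the open F4 by 2 semitones to G4; fretting 10 more gives F4 + 2 + 10 = F4 + 12 semitones = F5.

F5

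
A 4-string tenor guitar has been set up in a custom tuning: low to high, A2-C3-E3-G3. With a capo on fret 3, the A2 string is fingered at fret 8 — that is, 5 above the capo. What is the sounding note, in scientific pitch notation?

F3

The capo raises the open A2 by 3 semitones to C3; fretting 5 more gives A2 + 3 + 5 = A2 + 8 semitones = F3.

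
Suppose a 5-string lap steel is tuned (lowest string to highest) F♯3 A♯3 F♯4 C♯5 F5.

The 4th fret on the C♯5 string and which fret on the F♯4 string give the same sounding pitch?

11

Fret 4 on C♯5 is MIDI 73 + 4 = 77 (F5). On the F♯4 string (open MIDI 66), that pitch is 77 − 66 = fret 11.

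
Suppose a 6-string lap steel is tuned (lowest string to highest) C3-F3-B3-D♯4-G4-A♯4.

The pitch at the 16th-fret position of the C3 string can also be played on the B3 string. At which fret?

5

C3 at fret 16 is C3 + 16 semitones = E4.
The open B3 string is 11 semitones above the open C3, so the same pitch on the B3 string lies at fret 16 − 11 = 5.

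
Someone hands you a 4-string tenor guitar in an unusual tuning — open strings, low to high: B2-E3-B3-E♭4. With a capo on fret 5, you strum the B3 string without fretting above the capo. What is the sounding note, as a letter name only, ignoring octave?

The capo raises the open B3 by 5 semitones to E4; fretting 0 more gives B3 + 5 + 0 = B3 + 5 semitones, landing on E.

E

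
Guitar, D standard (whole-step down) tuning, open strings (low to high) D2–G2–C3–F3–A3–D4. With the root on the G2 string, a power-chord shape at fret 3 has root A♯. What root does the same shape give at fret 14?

A

Moving from fret 3 to fret 14 shifts the root by 11 semitones.
A♯ up 11 semitones is A.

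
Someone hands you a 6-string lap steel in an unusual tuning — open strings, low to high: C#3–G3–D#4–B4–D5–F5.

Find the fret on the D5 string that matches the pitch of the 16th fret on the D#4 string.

D#4 at fret 16 is D#4 + 16 semitones = G5.
The open D5 string is 11 semitones above the open D#4, so the same pitch on the D5 string lies at fret 16 − 11 = 5.

5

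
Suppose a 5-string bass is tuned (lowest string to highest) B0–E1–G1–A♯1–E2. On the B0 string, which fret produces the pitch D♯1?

D♯1 is 4 semitones above the open B0 (B–C–C#–D–D#), so it sits at fret 4.

4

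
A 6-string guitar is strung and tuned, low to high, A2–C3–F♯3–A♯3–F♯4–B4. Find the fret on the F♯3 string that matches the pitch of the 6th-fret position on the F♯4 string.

18

F♯4 at fret 6 is F♯4 + 6 semitones = C5.
The open F♯3 string is 12 semitones below the open F♯4, so the same pitch on the F♯3 string lies at fret 6 + 12 = 18.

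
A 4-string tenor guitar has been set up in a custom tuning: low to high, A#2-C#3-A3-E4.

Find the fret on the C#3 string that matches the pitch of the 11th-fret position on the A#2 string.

8

Fret 11 on A#2 is MIDI 46 + 11 = 57 (A3). On the C#3 string (open MIDI 49), that pitch is 57 − 49 = fret 8.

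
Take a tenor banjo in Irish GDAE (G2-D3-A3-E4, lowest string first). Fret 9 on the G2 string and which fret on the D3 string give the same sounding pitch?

G2 at fret 9 is G2 + 9 semitones = E3.
The open D3 string is 7 semitones above the open G2, so the same pitch on the D3 string lies at fret 9 − 7 = 2.

2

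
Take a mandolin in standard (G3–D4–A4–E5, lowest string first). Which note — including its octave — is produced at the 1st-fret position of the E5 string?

F5

Each fret is one semitone, so E5 + 1 = F5.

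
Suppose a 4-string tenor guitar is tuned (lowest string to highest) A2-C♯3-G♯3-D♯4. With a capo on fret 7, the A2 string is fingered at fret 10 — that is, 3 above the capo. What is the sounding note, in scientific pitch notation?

The capo raises the open A2 by 7 semitones to E3; fretting 3 more gives A2 + 7 + 3 = A2 + 10 semitones = G3.

G3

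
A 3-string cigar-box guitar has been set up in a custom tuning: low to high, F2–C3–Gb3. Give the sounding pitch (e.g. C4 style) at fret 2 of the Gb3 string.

Ab3

Each fret is one semitone, so Gb3 + 2 = Ab3.
(Equivalently spelled G#3.)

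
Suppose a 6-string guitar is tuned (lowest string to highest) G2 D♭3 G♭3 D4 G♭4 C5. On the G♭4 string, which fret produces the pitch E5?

10

E5 is 10 semitones above the open G♭4 (Gb–G–Ab–A–…–D–Eb–E), so it sits at fret 10.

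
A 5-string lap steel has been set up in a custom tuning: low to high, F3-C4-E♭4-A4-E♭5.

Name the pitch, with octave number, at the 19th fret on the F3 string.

C5

F3 is MIDI 53. Adding 19 gives 72, which is C5.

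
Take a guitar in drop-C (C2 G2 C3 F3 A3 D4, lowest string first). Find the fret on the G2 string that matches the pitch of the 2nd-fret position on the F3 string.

12

F3 at fret 2 is F3 + 2 semitones = G3.
The open G2 string is 10 semitones below the open F3, so the same pitch on the G2 string lies at fret 2 + 10 = 12.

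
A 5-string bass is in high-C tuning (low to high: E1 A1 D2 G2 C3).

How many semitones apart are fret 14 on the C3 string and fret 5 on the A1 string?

24 semitones

C3 at fret 14 → D4 (MIDI 62); A1 at fret 5 → D2 (MIDI 38).
62 − 38 = 24, so the two pitches are 24 semitones apart, with D4 the higher.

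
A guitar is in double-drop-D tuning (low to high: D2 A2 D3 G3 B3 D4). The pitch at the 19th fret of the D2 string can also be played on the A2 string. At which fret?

12

D2 at fret 19 is D2 + 19 semitones = A3.
The open A2 string is 7 semitones above the open D2, so the same pitch on the A2 string lies at fret 19 − 7 = 12.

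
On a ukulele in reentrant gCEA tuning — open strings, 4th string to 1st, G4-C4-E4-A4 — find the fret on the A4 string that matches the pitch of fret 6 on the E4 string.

E4 at fret 6 is E4 + 6 semitones = A♯4.
The open A4 string is 5 semitones above the open E4, so the same pitch on the A4 string lies at fret 6 − 5 = 1.

1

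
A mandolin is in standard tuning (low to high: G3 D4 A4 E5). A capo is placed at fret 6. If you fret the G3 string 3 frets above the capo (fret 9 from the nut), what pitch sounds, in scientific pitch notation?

The capo raises the open G3 by 6 semitones to C♯4; fretting 3 more gives G3 + 6 + 3 = G3 + 9 semitones = E4.

E4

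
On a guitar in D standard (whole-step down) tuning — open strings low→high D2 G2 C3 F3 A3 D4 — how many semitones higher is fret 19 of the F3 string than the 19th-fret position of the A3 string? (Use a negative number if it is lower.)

-4 semitones

F3 at fret 19 → C5 (MIDI 72); A3 at fret 19 → E5 (MIDI 76).
72 − 76 = -4, so the two pitches are 4 semitones apart.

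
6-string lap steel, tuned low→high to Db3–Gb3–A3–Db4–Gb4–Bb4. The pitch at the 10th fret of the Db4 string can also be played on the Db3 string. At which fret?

22

Fret 10 on Db4 is MIDI 61 + 10 = 71 (B4). On the Db3 string (open MIDI 49), that pitch is 71 − 49 = fret 22.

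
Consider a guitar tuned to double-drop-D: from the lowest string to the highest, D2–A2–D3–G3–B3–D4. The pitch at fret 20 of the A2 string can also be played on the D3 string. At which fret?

15

Fret 20 on A2 is MIDI 45 + 20 = 65 (F4). On the D3 string (open MIDI 50), that pitch is 65 − 50 = fret 15.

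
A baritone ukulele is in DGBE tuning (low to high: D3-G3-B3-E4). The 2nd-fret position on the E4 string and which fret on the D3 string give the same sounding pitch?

16

E4 at fret 2 is E4 + 2 semitones = F#4.
The open D3 string is 14 semitones below the open E4, so the same pitch on the D3 string lies at fret 2 + 14 = 16.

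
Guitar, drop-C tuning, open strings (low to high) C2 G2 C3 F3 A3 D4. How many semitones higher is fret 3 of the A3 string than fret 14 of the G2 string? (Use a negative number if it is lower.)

A3 at fret 3 → C4 (MIDI 60); G2 at fret 14 → A3 (MIDI 57).
60 − 57 = 3, so the two pitches are 3 semitones apart.

3 semitones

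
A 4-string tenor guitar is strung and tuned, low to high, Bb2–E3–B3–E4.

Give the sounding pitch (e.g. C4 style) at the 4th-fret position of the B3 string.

B3 is MIDI 59. Adding 4 gives 63, which is Eb4.
(Equivalently spelled D#4.)

Eb4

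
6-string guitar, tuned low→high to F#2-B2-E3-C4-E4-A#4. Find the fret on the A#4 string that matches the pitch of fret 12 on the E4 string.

6

Fret 12 on E4 is MIDI 64 + 12 = 76 (E5). On the A#4 string (open MIDI 70), that pitch is 76 − 70 = fret 6.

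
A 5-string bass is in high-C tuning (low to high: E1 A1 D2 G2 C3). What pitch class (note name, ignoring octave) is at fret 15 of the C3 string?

The open C3 string plus 15 semitones: C–C#–D–D#–…–C#–D–D#.

D♯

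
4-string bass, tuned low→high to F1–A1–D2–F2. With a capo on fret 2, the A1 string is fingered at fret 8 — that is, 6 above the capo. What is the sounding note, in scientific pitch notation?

F2

The capo raises the open A1 by 2 semitones to B1; fretting 6 more gives A1 + 2 + 6 = A1 + 8 semitones = F2.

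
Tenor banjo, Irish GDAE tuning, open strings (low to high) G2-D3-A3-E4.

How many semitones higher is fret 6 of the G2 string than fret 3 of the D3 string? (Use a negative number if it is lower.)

-4 semitones

G2 at fret 6 → C#3 (MIDI 49); D3 at fret 3 → F3 (MIDI 53).
49 − 53 = -4, so the two pitches are 4 semitones apart.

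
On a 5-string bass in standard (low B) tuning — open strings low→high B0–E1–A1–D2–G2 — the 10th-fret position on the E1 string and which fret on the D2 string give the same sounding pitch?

0

E1 at fret 10 is E1 + 10 semitones = D2.
The open D2 string is 10 semitones above the open E1, so the same pitch on the D2 string lies at fret 10 − 10 = 0.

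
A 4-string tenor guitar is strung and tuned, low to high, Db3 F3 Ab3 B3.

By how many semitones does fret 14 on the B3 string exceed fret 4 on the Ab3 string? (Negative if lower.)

B3 at fret 14 → Db5 (MIDI 73); Ab3 at fret 4 → C4 (MIDI 60).
73 − 60 = 13, so the two pitches are 13 semitones apart.

13 semitones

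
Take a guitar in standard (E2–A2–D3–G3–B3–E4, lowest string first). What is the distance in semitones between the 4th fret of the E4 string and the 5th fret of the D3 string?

E4 at fret 4 → G#4 (MIDI 68); D3 at fret 5 → G3 (MIDI 55).
68 − 55 = 13, so the two pitches are 13 semitones apart, with G#4 the higher.

13 semitones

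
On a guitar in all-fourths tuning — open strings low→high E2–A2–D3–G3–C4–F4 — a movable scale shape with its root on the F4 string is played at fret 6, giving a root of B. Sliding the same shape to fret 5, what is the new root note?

Moving from fret 6 to fret 5 shifts the root by -1 semitone.
B down 1 semitone is A#.

A#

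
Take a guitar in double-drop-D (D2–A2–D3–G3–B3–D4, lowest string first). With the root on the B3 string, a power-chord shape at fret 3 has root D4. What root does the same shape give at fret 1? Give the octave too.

C4

Moving from fret 3 to fret 1 shifts the root by -2 semitones.
D4 down 2 semitones is C4.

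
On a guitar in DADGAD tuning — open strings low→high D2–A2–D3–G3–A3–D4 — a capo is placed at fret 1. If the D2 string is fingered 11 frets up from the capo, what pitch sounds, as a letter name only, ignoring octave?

The capo raises the open D2 by 1 semitone to D♯2; fretting 11 more gives D2 + 1 + 11 = D2 + 12 semitones, landing on D.

D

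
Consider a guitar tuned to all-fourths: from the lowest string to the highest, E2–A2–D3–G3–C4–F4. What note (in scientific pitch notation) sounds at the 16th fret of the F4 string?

A5

The open F4 string plus 16 semitones: F–F#–G–G#–…–G–G#–A.
The walk passes from B into C once, so the octave number goes from 4 to 5.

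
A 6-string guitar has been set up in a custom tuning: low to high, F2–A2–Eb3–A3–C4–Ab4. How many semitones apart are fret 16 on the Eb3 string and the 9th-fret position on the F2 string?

17 semitones

Eb3 at fret 16 → G4 (MIDI 67); F2 at fret 9 → D3 (MIDI 50).
67 − 50 = 17, so the two pitches are 17 semitones apart, with G4 the higher.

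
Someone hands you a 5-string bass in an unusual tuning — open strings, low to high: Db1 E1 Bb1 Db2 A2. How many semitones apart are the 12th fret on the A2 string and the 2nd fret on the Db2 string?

18 semitones

A2 at fret 12 → A3 (MIDI 57); Db2 at fret 2 → Eb2 (MIDI 39).
57 − 39 = 18, so the two pitches are 18 semitones apart, with A3 the higher.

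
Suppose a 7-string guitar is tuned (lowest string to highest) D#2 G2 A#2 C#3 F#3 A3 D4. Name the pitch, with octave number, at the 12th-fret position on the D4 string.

D5

D4 is MIDI 62. Adding 12 gives 74, which is D5.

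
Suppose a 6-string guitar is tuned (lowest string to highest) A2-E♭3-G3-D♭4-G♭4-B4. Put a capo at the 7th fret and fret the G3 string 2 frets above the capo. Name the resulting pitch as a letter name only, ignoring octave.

The capo raises the open G3 by 7 semitones to D4; fretting 2 more gives G3 + 7 + 2 = G3 + 9 semitones, landing on E.

E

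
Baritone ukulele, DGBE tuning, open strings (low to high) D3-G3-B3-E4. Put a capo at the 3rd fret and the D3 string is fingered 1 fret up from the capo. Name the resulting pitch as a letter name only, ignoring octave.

The capo raises the open D3 by 3 semitones to F3; fretting 1 more gives D3 + 3 + 1 = D3 + 4 semitones, landing on F♯.
(Also written G♭.)

F♯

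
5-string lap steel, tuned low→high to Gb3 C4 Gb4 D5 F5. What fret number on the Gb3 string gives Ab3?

2

Ab3 is 2 semitones above the open Gb3 (Gb–G–Ab), so it sits at fret 2.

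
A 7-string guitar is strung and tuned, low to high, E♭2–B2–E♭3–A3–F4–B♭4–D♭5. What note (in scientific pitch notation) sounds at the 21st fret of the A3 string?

Each fret is one semitone, so A3 + 21 = G♭5.
(Equivalently spelled F♯5.)

G♭5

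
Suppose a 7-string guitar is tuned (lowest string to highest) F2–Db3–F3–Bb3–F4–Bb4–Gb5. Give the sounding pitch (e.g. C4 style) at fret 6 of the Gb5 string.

C6

Gb5 is MIDI 78. Adding 6 gives 84, which is C6.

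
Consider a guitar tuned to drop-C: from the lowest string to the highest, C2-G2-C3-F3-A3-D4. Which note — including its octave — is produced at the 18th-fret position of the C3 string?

F#4

C3 is MIDI 48. Adding 18 gives 66, which is F#4.
(Equivalently spelled Gb4.)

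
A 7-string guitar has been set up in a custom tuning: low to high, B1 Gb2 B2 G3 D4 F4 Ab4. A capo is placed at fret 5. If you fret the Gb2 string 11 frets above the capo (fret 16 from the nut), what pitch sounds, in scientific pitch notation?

Bb3

The capo raises the open Gb2 by 5 semitones to B2; fretting 11 more gives Gb2 + 5 + 11 = Gb2 + 16 semitones = Bb3.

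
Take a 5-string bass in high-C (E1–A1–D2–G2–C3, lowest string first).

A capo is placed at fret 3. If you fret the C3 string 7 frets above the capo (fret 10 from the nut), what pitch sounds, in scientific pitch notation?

A#3

The capo raises the open C3 by 3 semitones to D#3; fretting 7 more gives C3 + 3 + 7 = C3 + 10 semitones = A#3.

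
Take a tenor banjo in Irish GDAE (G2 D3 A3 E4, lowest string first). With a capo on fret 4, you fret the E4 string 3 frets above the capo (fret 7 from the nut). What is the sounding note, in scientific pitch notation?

B4

The capo raises the open E4 by 4 semitones to G♯4; fretting 3 more gives E4 + 4 + 3 = E4 + 7 semitones = B4.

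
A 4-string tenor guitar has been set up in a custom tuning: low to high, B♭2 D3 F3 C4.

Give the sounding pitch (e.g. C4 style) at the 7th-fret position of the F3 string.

F3 is MIDI 53. Adding 7 gives 60, which is C4.

C4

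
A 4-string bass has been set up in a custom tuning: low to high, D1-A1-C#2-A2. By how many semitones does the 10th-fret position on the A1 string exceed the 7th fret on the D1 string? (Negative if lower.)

10 semitones

A1 at fret 10 → G2 (MIDI 43); D1 at fret 7 → A1 (MIDI 33).
43 − 33 = 10, so the two pitches are 10 semitones apart.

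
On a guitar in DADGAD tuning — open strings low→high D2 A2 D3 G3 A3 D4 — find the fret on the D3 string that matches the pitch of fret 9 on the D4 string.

D4 at fret 9 is D4 + 9 semitones = B4.
The open D3 string is 12 semitones below the open D4, so the same pitch on the D3 string lies at fret 9 + 12 = 21.

21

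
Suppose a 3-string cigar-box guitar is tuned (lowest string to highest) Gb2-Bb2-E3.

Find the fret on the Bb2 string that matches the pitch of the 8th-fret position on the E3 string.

E3 at fret 8 is E3 + 8 semitones = C4.
The open Bb2 string is 6 semitones below the open E3, so the same pitch on the Bb2 string lies at fret 8 + 6 = 14.

14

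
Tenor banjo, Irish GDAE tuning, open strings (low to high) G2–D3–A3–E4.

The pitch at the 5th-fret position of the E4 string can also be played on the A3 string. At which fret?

E4 at fret 5 is E4 + 5 semitones = A4.
The open A3 string is 7 semitones below the open E4, so the same pitch on the A3 string lies at fret 5 + 7 = 12.

12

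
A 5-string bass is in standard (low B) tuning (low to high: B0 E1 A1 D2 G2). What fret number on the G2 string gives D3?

D3 is 7 semitones above the open G2 (G–G#–A–A#–B–C–C#–D), so it sits at fret 7.

7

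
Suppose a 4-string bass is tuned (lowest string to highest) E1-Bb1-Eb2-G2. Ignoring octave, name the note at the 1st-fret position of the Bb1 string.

Each fret is one semitone, so Bb1 + 1 = B.

B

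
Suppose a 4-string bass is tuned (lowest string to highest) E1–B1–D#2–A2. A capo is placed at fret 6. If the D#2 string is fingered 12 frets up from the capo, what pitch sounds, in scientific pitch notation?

The capo raises the open D#2 by 6 semitones to A2; fretting 12 more gives D#2 + 6 + 12 = D#2 + 18 semitones = A3.

A3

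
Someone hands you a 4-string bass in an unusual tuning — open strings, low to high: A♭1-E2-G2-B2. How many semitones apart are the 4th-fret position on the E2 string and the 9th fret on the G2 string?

8 semitones

E2 at fret 4 → A♭2 (MIDI 44); G2 at fret 9 → E3 (MIDI 52).
44 − 52 = -8, so the two pitches are 8 semitones apart, with E3 the higher.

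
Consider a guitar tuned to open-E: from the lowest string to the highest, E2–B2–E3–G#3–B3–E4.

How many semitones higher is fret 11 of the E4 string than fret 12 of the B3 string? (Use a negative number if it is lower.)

4 semitones

E4 at fret 11 → D#5 (MIDI 75); B3 at fret 12 → B4 (MIDI 71).
75 − 71 = 4, so the two pitches are 4 semitones apart.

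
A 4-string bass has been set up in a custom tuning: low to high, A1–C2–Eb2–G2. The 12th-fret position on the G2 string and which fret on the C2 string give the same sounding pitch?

19

Fret 12 on G2 is MIDI 43 + 12 = 55 (G3). On the C2 string (open MIDI 36), that pitch is 55 − 36 = fret 19.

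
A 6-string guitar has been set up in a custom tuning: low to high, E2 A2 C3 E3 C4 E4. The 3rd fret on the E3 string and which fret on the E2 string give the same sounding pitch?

E3 at fret 3 is E3 + 3 semitones = G3.
The open E2 string is 12 semitones below the open E3, so the same pitch on the E2 string lies at fret 3 + 12 = 15.

15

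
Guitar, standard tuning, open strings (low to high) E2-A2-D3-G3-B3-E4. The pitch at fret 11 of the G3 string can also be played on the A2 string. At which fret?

Fret 11 on G3 is MIDI 55 + 11 = 66 (F#4). On the A2 string (open MIDI 45), that pitch is 66 − 45 = fret 21.

21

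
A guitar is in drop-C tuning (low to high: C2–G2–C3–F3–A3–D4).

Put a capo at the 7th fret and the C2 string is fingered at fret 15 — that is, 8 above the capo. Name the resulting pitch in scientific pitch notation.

The capo raises the open C2 by 7 semitones to G2; fretting 8 more gives C2 + 7 + 8 = C2 + 15 semitones = D♯3.
(Also written E♭.)

D♯3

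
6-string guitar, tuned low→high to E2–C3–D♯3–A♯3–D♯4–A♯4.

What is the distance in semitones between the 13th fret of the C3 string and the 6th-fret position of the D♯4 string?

8 semitones

C3 at fret 13 → C♯4 (MIDI 61); D♯4 at fret 6 → A4 (MIDI 69).
61 − 69 = -8, so the two pitches are 8 semitones apart, with A4 the higher.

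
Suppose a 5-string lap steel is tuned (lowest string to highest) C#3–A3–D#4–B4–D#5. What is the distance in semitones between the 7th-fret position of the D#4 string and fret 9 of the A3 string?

D#4 at fret 7 → A#4 (MIDI 70); A3 at fret 9 → F#4 (MIDI 66).
70 − 66 = 4, so the two pitches are 4 semitones apart, with A#4 the higher.

4 semitones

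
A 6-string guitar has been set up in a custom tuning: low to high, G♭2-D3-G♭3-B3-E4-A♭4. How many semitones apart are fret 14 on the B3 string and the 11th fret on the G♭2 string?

20 semitones

B3 at fret 14 → D♭5 (MIDI 73); G♭2 at fret 11 → F3 (MIDI 53).
73 − 53 = 20, so the two pitches are 20 semitones apart, with D♭5 the higher.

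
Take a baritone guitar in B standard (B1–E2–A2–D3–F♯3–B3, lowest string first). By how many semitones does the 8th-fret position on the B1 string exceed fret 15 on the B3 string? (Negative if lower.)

B1 at fret 8 → G2 (MIDI 43); B3 at fret 15 → D5 (MIDI 74).
43 − 74 = -31, so the two pitches are 31 semitones apart.

-31 semitones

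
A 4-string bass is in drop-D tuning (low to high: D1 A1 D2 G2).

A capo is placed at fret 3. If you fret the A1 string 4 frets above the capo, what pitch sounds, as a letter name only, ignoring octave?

E

The capo raises the open A1 by 3 semitones to C2; fretting 4 more gives A1 + 3 + 4 = A1 + 7 semitones, landing on E.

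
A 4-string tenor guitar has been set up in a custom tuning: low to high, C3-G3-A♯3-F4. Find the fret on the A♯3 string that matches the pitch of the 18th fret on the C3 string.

Fret 18 on C3 is MIDI 48 + 18 = 66 (F♯4). On the A♯3 string (open MIDI 58), that pitch is 66 − 58 = fret 8.

8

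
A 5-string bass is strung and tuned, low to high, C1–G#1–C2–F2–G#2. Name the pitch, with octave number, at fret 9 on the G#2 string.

F3

G#2 is MIDI 44. Adding 9 gives 53, which is F3.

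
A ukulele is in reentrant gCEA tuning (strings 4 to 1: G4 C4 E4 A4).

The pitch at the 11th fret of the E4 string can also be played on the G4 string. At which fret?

8

Fret 11 on E4 is MIDI 64 + 11 = 75 (D♯5). On the G4 string (open MIDI 67), that pitch is 75 − 67 = fret 8.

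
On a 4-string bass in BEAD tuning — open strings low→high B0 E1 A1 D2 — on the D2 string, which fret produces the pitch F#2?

4

F#2 is 4 semitones above the open D2 (D–D#–E–F–F#), so it sits at fret 4.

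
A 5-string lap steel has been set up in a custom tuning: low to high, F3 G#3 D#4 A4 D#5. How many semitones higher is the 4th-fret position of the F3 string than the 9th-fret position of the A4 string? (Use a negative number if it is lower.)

-21 semitones

F3 at fret 4 → A3 (MIDI 57); A4 at fret 9 → F#5 (MIDI 78).
57 − 78 = -21, so the two pitches are 21 semitones apart.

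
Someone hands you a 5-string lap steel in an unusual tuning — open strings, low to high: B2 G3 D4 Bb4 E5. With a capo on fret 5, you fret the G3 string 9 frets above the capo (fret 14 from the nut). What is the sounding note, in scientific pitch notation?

The capo raises the open G3 by 5 semitones to C4; fretting 9 more gives G3 + 5 + 9 = G3 + 14 semitones = A4.

A4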